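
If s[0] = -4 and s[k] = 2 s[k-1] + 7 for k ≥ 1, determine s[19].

1572857

The fixed point is 7/(1 - 2) = -7, so s[k] + 7 = 2(s[k-1] + 7).
Hence s[k] = 3·2^k - 7.
s[19] = 3·2^{19} - 7 = 3·524288 - 7 = 1572857.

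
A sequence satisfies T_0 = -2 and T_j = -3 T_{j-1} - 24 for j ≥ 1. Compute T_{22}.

125524238430

The fixed point is -24/(1 + 3) = -6, so T_j + 6 = -3(T_{j-1} + 6).
Hence T_j = 4·(-3)^j - 6.
T_{22} = 4·(-3)^{22} - 6 = 4·31381059609 - 6 = 125524238430.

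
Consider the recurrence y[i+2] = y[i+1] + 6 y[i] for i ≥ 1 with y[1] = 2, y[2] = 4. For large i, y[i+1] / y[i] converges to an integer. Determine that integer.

3

The characteristic equation is r^2 - r - 6 = 0, which factors as (r - 3)(r + 2) = 0.
So the roots are 3 and -2. Since |3| > |-2| and the coefficient of 3^i is non-zero, the ratio tends to 3.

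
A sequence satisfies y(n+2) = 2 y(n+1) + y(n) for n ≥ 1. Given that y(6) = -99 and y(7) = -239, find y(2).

-3

Rearranging, y(n-2) = y(n) - 2 y(n-1).
y(5) = -239 - 2(-99) = -41
y(4) = -99 - 2(-41) = -17
y(3) = -41 - 2(-17) = -7
y(2) = -17 - 2(-7) = -3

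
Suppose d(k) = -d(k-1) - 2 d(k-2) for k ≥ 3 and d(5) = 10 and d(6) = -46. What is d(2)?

Rearranging, d(k-2) = (d(k) + d(k-1)) / -2.
d(4) = (-46 + 10) / -2 = -36/-2 = 18
d(3) = (10 + 18) / -2 = 28/-2 = -14
d(2) = (18 + (-14)) / -2 = 4/-2 = -2

-2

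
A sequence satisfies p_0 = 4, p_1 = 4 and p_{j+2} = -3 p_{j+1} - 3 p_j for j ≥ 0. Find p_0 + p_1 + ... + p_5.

p_2 = -3*4 - 3*4 = -24
p_3 = -3*(-24) - 3*4 = 60
p_4 = -3*60 - 3*(-24) = -108
p_5 = -3*(-108) - 3*60 = 144
Sum = 4 + 4 + (-24) + 60 + (-108) + 144 = 80

80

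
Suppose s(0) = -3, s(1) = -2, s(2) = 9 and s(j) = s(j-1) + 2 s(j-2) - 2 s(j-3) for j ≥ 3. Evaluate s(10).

369

s(3) = 9 + 2·(-2) - 2·(-3) = 11
s(4) = 11 + 2·9 - 2·(-2) = 33
s(5) = 33 + 2·11 - 2·9 = 37
s(6) = 37 + 2·33 - 2·11 = 81
s(7) = 81 + 2·37 - 2·33 = 89
s(8) = 89 + 2·81 - 2·37 = 177
s(9) = 177 + 2·89 - 2·81 = 193
s(10) = 193 + 2·177 - 2·89 = 369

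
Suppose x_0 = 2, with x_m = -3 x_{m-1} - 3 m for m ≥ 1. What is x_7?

-5610

x_1 = -3*2 - 3 = -9
x_2 = -3*(-9) - 6 = 21
x_3 = -3*21 - 9 = -72
x_4 = -3*(-72) - 12 = 204
x_5 = -3*204 - 15 = -627
x_6 = -3*(-627) - 18 = 1863
x_7 = -3*1863 - 21 = -5610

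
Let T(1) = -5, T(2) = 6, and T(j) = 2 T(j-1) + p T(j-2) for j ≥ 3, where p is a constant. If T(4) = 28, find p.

T(3) = 12 - 5p
T(4) = 24 - 4p
So 24 - 4p = 28, giving p = -1.

-1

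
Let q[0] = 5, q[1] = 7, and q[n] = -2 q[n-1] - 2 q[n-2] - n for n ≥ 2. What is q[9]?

q[2] = -2(7) - 2(5) - 2 = -26
q[3] = -2(-26) - 2(7) - 3 = 35
q[4] = -2(35) - 2(-26) - 4 = -22
q[5] = -2(-22) - 2(35) - 5 = -31
q[6] = -2(-31) - 2(-22) - 6 = 100
q[7] = -2(100) - 2(-31) - 7 = -145
q[8] = -2(-145) - 2(100) - 8 = 82
q[9] = -2(82) - 2(-145) - 9 = 117

117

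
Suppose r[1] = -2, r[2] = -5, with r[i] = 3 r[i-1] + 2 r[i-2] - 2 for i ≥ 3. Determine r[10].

-154391

r[3] = 3*(-5) + 2*(-2) - 2 = -21
r[4] = 3*(-21) + 2*(-5) - 2 = -75
r[5] = 3*(-75) + 2*(-21) - 2 = -269
r[6] = 3*(-269) + 2*(-75) - 2 = -959
r[7] = 3*(-959) + 2*(-269) - 2 = -3417
r[8] = 3*(-3417) + 2*(-959) - 2 = -12171
r[9] = 3*(-12171) + 2*(-3417) - 2 = -43349
r[10] = 3*(-43349) + 2*(-12171) - 2 = -154391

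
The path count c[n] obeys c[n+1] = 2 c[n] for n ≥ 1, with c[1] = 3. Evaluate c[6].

96

c[2] = 2(3) = 6
c[3] = 2(6) = 12
c[4] = 2(12) = 24
c[5] = 2(24) = 48
c[6] = 2(48) = 96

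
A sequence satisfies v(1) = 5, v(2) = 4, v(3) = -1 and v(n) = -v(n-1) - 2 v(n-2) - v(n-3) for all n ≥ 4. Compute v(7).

v(4) = -(-1) - 2*4 - 5 = -12
v(5) = -(-12) - 2*(-1) - 4 = 10
v(6) = -10 - 2*(-12) - (-1) = 15
v(7) = -15 - 2*10 - (-12) = -23

-23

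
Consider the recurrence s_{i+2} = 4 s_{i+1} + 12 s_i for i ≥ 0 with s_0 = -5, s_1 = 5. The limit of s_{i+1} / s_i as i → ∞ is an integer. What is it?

6

The characteristic equation is r^2 - 4r - 12 = 0, which factors as (r - 6)(r + 2) = 0.
So the roots are 6 and -2. Since |6| > |-2| and the coefficient of 6^i is non-zero, the ratio tends to 6.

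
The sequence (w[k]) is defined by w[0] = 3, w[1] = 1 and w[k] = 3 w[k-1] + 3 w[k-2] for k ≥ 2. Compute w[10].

451737

w[2] = 3(1) + 3(3) = 12
w[3] = 3(12) + 3(1) = 39
w[4] = 3(39) + 3(12) = 153
w[5] = 3(153) + 3(39) = 576
w[6] = 3(576) + 3(153) = 2187
w[7] = 3(2187) + 3(576) = 8289
w[8] = 3(8289) + 3(2187) = 31428
w[9] = 3(31428) + 3(8289) = 119151
w[10] = 3(119151) + 3(31428) = 451737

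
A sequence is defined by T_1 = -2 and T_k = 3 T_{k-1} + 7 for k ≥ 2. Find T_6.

361

T_2 = 3(-2) + 7 = 1
T_3 = 3(1) + 7 = 10
T_4 = 3(10) + 7 = 37
T_5 = 3(37) + 7 = 118
T_6 = 3(118) + 7 = 361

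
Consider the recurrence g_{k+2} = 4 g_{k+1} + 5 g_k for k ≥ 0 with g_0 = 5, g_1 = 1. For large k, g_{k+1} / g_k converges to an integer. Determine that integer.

The characteristic equation is r^2 - 4r - 5 = 0, which factors as (r - 5)(r + 1) = 0.
So the roots are 5 and -1. Since |5| > |-1| and the coefficient of 5^k is non-zero, the ratio tends to 5.

5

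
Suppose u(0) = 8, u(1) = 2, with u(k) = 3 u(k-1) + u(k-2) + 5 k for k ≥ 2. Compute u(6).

u(2) = 3(2) + 8 + 10 = 24
u(3) = 3(24) + 2 + 15 = 89
u(4) = 3(89) + 24 + 20 = 311
u(5) = 3(311) + 89 + 25 = 1047
u(6) = 3(1047) + 311 + 30 = 3482

3482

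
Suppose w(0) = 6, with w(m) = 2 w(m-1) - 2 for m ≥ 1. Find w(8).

1026

w(1) = 2*6 - 2 = 10
w(2) = 2*10 - 2 = 18
w(3) = 2*18 - 2 = 34
w(4) = 2*34 - 2 = 66
w(5) = 2*66 - 2 = 130
w(6) = 2*130 - 2 = 258
w(7) = 2*258 - 2 = 514
w(8) = 2*514 - 2 = 1026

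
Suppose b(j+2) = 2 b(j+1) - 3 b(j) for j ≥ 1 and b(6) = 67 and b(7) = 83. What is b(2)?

Rearranging, b(j-2) = (b(j) - 2 b(j-1)) / -3.
b(5) = (83 - 2·67) / -3 = -51/-3 = 17
b(4) = (67 - 2·17) / -3 = 33/-3 = -11
b(3) = (17 - 2·(-11)) / -3 = 39/-3 = -13
b(2) = (-11 - 2·(-13)) / -3 = 15/-3 = -5

-5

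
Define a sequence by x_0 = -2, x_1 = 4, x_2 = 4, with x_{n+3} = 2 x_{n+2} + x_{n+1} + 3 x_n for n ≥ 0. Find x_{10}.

x_3 = 2·4 + 4 + 3·(-2) = 6
x_4 = 2·6 + 4 + 3·4 = 28
x_5 = 2·28 + 6 + 3·4 = 74
x_6 = 2·74 + 28 + 3·6 = 194
x_7 = 2·194 + 74 + 3·28 = 546
x_8 = 2·546 + 194 + 3·74 = 1508
x_9 = 2·1508 + 546 + 3·194 = 4144
x_{10} = 2·4144 + 1508 + 3·546 = 11434

11434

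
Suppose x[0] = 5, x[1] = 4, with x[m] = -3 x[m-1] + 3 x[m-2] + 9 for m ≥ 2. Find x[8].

x[2] = -3·4 + 3·5 + 9 = 12
x[3] = -3·12 + 3·4 + 9 = -15
x[4] = -3·(-15) + 3·12 + 9 = 90
x[5] = -3·90 + 3·(-15) + 9 = -306
x[6] = -3·(-306) + 3·90 + 9 = 1197
x[7] = -3·1197 + 3·(-306) + 9 = -4500
x[8] = -3·(-4500) + 3·1197 + 9 = 17100

17100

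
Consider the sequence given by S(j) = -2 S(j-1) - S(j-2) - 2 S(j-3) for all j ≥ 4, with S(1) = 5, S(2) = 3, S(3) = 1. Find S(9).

S(4) = -2·1 - 3 - 2·5 = -15
S(5) = -2·(-15) - 1 - 2·3 = 23
S(6) = -2·23 - (-15) - 2·1 = -33
S(7) = -2·(-33) - 23 - 2·(-15) = 73
S(8) = -2·73 - (-33) - 2·23 = -159
S(9) = -2·(-159) - 73 - 2·(-33) = 311

311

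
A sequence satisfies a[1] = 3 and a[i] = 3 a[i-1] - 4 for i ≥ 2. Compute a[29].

The fixed point is -4/(1 - 3) = 2, so a[i] - 2 = 3(a[i-1] - 2).
Hence a[i] = 1·3^{i-1} + 2.
a[29] = 1·3^{28} + 2 = 1·22876792454961 + 2 = 22876792454963.

22876792454963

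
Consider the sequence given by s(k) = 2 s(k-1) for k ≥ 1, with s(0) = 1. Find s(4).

s(1) = 2*1 = 2
s(2) = 2*2 = 4
s(3) = 2*4 = 8
s(4) = 2*8 = 16

16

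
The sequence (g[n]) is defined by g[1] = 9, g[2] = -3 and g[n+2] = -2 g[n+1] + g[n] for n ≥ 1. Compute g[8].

g[3] = -2*(-3) + 9 = 15
g[4] = -2*15 + (-3) = -33
g[5] = -2*(-33) + 15 = 81
g[6] = -2*81 + (-33) = -195
g[7] = -2*(-195) + 81 = 471
g[8] = -2*471 + (-195) = -1137

-1137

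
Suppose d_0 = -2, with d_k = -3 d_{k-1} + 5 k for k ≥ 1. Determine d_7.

6434

d_1 = -3·(-2) + 5 = 11
d_2 = -3·11 + 10 = -23
d_3 = -3·(-23) + 15 = 84
d_4 = -3·84 + 20 = -232
d_5 = -3·(-232) + 25 = 721
d_6 = -3·721 + 30 = -2133
d_7 = -3·(-2133) + 35 = 6434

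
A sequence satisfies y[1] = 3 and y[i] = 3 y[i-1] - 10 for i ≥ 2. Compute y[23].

-62762119213

The fixed point is -10/(1 - 3) = 5, so y[i] - 5 = 3(y[i-1] - 5).
Hence y[i] = -2·3^{i-1} + 5.
y[23] = -2·3^{22} + 5 = -2·31381059609 + 5 = -62762119213.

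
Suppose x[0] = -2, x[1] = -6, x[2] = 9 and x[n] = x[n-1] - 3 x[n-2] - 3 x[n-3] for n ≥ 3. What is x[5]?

x[3] = 9 - 3(-6) - 3(-2) = 33
x[4] = 33 - 3(9) - 3(-6) = 24
x[5] = 24 - 3(33) - 3(9) = -102

-102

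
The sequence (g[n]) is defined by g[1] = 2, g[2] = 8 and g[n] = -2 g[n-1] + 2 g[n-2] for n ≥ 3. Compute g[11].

g[3] = -2(8) + 2(2) = -12
g[4] = -2(-12) + 2(8) = 40
g[5] = -2(40) + 2(-12) = -104
g[6] = -2(-104) + 2(40) = 288
g[7] = -2(288) + 2(-104) = -784
g[8] = -2(-784) + 2(288) = 2144
g[9] = -2(2144) + 2(-784) = -5856
g[10] = -2(-5856) + 2(2144) = 16000
g[11] = -2(16000) + 2(-5856) = -43712

-43712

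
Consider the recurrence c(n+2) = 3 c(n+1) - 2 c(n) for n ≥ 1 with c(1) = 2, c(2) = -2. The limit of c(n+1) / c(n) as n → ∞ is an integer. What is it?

The characteristic equation is r^2 - 3r + 2 = 0, which factors as (r - 2)(r - 1) = 0.
So the roots are 2 and 1. Since |2| > |1| and the coefficient of 2^n is non-zero, the ratio tends to 2.

2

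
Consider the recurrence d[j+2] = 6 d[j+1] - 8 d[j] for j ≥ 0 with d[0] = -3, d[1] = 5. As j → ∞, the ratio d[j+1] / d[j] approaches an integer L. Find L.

4

The characteristic equation is r^2 - 6r + 8 = 0, which factors as (r - 4)(r - 2) = 0.
So the roots are 4 and 2. Since |4| > |2| and the coefficient of 4^j is non-zero, the ratio tends to 4.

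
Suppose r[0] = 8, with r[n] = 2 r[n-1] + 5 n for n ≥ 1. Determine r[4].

258

r[1] = 2(8) + 5 = 21
r[2] = 2(21) + 10 = 52
r[3] = 2(52) + 15 = 119
r[4] = 2(119) + 20 = 258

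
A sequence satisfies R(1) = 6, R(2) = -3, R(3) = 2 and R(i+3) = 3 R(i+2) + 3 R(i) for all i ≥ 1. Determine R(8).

2160

R(4) = 3*2 + 3*6 = 24
R(5) = 3*24 + 3*(-3) = 63
R(6) = 3*63 + 3*2 = 195
R(7) = 3*195 + 3*24 = 657
R(8) = 3*657 + 3*63 = 2160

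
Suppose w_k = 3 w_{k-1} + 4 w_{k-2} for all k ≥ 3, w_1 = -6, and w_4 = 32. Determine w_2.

Let w_2 = y.
w_3 = -24 + 3y
w_4 = -72 + 13y
So -72 + 13y = 32, giving y = 8.

8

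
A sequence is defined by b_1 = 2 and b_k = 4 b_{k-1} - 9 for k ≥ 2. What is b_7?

-4093

b_2 = 4*2 - 9 = -1
b_3 = 4*(-1) - 9 = -13
b_4 = 4*(-13) - 9 = -61
b_5 = 4*(-61) - 9 = -253
b_6 = 4*(-253) - 9 = -1021
b_7 = 4*(-1021) - 9 = -4093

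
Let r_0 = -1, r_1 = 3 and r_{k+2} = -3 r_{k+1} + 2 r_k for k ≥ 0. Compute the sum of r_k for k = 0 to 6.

r_2 = -3·3 + 2·(-1) = -11
r_3 = -3·(-11) + 2·3 = 39
r_4 = -3·39 + 2·(-11) = -139
r_5 = -3·(-139) + 2·39 = 495
r_6 = -3·495 + 2·(-139) = -1763
Sum = (-1) + 3 + (-11) + 39 + (-139) + 495 + (-1763) = -1377

-1377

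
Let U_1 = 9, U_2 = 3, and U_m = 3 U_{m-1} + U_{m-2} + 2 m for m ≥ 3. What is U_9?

U_3 = 3*3 + 9 + 6 = 24
U_4 = 3*24 + 3 + 8 = 83
U_5 = 3*83 + 24 + 10 = 283
U_6 = 3*283 + 83 + 12 = 944
U_7 = 3*944 + 283 + 14 = 3129
U_8 = 3*3129 + 944 + 16 = 10347
U_9 = 3*10347 + 3129 + 18 = 34188

34188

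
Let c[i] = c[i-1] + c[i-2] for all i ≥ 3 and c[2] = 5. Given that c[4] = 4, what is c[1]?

-6

Let c[1] = w.
c[3] = 5 + w
c[4] = 10 + w
So 10 + w = 4, giving w = -6.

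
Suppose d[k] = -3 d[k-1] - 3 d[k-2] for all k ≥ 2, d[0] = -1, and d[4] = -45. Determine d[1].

Let d[1] = x.
d[2] = 3 - 3x
d[3] = -9 + 6x
d[4] = 18 - 9x
So 18 - 9x = -45, giving x = 7.

7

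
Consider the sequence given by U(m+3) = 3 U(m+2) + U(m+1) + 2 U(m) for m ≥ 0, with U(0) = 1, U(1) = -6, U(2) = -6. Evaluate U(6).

-986

U(3) = 3(-6) + (-6) + 2(1) = -22
U(4) = 3(-22) + (-6) + 2(-6) = -84
U(5) = 3(-84) + (-22) + 2(-6) = -286
U(6) = 3(-286) + (-84) + 2(-22) = -986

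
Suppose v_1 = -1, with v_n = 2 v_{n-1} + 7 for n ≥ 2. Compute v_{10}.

v_2 = 2(-1) + 7 = 5
v_3 = 2(5) + 7 = 17
v_4 = 2(17) + 7 = 41
v_5 = 2(41) + 7 = 89
v_6 = 2(89) + 7 = 185
v_7 = 2(185) + 7 = 377
v_8 = 2(377) + 7 = 761
v_9 = 2(761) + 7 = 1529
v_{10} = 2(1529) + 7 = 3065

3065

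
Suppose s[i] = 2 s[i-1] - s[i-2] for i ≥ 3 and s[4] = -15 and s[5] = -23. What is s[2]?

1

Rearranging, s[i-2] = -(s[i] - 2 s[i-1]).
s[3] = -(-23 - 2(-15)) = -7
s[2] = -(-15 - 2(-7)) = 1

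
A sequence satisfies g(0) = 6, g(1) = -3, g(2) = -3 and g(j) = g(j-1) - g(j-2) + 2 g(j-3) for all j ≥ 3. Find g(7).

g(3) = (-3) - (-3) + 2(6) = 12
g(4) = 12 - (-3) + 2(-3) = 9
g(5) = 9 - 12 + 2(-3) = -9
g(6) = (-9) - 9 + 2(12) = 6
g(7) = 6 - (-9) + 2(9) = 33

33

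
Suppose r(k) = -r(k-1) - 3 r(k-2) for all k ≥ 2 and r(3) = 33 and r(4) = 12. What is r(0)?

Rearranging, r(k-2) = (r(k) + r(k-1)) / -3.
r(2) = (12 + 33) / -3 = 45/-3 = -15
r(1) = (33 + (-15)) / -3 = 18/-3 = -6
r(0) = (-15 + (-6)) / -3 = -21/-3 = 7

7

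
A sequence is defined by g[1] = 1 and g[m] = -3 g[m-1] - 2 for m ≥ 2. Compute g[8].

-3281

g[2] = -3·1 - 2 = -5
g[3] = -3·(-5) - 2 = 13
g[4] = -3·13 - 2 = -41
g[5] = -3·(-41) - 2 = 121
g[6] = -3·121 - 2 = -365
g[7] = -3·(-365) - 2 = 1093
g[8] = -3·1093 - 2 = -3281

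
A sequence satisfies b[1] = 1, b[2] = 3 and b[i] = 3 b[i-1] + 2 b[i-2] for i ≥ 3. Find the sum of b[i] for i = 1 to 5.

193

b[3] = 3*3 + 2*1 = 11
b[4] = 3*11 + 2*3 = 39
b[5] = 3*39 + 2*11 = 139
Sum = 1 + 3 + 11 + 39 + 139 = 193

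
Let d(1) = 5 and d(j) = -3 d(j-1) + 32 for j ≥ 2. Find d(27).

The fixed point is 32/(1 + 3) = 8, so d(j) - 8 = -3(d(j-1) - 8).
Hence d(j) = -3·(-3)^{j-1} + 8.
d(27) = -3·(-3)^{26} + 8 = -3·2541865828329 + 8 = -7625597484979.

-7625597484979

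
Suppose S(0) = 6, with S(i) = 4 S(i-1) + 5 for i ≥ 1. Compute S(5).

S(1) = 4*6 + 5 = 29
S(2) = 4*29 + 5 = 121
S(3) = 4*121 + 5 = 489
S(4) = 4*489 + 5 = 1961
S(5) = 4*1961 + 5 = 7849

7849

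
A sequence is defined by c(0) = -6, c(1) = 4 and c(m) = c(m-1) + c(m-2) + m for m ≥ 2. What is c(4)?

11

c(2) = 4 + (-6) + 2 = 0
c(3) = 0 + 4 + 3 = 7
c(4) = 7 + 0 + 4 = 11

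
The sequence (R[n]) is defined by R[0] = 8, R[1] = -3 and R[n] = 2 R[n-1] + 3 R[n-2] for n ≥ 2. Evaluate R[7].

2727

R[2] = 2(-3) + 3(8) = 18
R[3] = 2(18) + 3(-3) = 27
R[4] = 2(27) + 3(18) = 108
R[5] = 2(108) + 3(27) = 297
R[6] = 2(297) + 3(108) = 918
R[7] = 2(918) + 3(297) = 2727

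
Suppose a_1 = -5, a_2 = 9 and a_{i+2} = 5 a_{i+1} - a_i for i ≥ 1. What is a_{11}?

13973355

a_3 = 5·9 - (-5) = 50
a_4 = 5·50 - 9 = 241
a_5 = 5·241 - 50 = 1155
a_6 = 5·1155 - 241 = 5534
a_7 = 5·5534 - 1155 = 26515
a_8 = 5·26515 - 5534 = 127041
a_9 = 5·127041 - 26515 = 608690
a_{10} = 5·608690 - 127041 = 2916409
a_{11} = 5·2916409 - 608690 = 13973355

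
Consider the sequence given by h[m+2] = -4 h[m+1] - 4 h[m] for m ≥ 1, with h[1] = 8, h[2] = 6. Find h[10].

46592

h[3] = -4(6) - 4(8) = -56
h[4] = -4(-56) - 4(6) = 200
h[5] = -4(200) - 4(-56) = -576
h[6] = -4(-576) - 4(200) = 1504
h[7] = -4(1504) - 4(-576) = -3712
h[8] = -4(-3712) - 4(1504) = 8832
h[9] = -4(8832) - 4(-3712) = -20480
h[10] = -4(-20480) - 4(8832) = 46592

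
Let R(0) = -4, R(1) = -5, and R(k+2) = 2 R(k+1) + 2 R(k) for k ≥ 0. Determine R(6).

-952

R(2) = 2·(-5) + 2·(-4) = -18
R(3) = 2·(-18) + 2·(-5) = -46
R(4) = 2·(-46) + 2·(-18) = -128
R(5) = 2·(-128) + 2·(-46) = -348
R(6) = 2·(-348) + 2·(-128) = -952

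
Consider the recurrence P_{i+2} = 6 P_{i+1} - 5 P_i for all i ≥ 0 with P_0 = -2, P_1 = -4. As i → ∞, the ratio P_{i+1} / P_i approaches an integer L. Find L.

5

The characteristic equation is r^2 - 6r + 5 = 0, which factors as (r - 5)(r - 1) = 0.
So the roots are 5 and 1. Since |5| > |1| and the coefficient of 5^i is non-zero, the ratio tends to 5.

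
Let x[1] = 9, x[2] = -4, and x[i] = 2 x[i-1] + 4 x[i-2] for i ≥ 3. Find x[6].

544

x[3] = 2·(-4) + 4·9 = 28
x[4] = 2·28 + 4·(-4) = 40
x[5] = 2·40 + 4·28 = 192
x[6] = 2·192 + 4·40 = 544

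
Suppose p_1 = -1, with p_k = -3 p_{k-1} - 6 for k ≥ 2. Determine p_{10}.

p_2 = -3*(-1) - 6 = -3
p_3 = -3*(-3) - 6 = 3
p_4 = -3*3 - 6 = -15
p_5 = -3*(-15) - 6 = 39
p_6 = -3*39 - 6 = -123
p_7 = -3*(-123) - 6 = 363
p_8 = -3*363 - 6 = -1095
p_9 = -3*(-1095) - 6 = 3279
p_{10} = -3*3279 - 6 = -9843

-9843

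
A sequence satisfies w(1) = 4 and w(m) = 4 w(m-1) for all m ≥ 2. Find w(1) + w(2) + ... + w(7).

21844

w(2) = 4(4) = 16
w(3) = 4(16) = 64
w(4) = 4(64) = 256
w(5) = 4(256) = 1024
w(6) = 4(1024) = 4096
w(7) = 4(4096) = 16384
Sum = 4 + 16 + 64 + 256 + 1024 + 4096 + 16384 = 21844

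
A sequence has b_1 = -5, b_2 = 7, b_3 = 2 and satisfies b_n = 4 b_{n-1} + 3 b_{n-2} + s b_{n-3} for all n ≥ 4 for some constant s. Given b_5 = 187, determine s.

b_4 = 29 - 5s
b_5 = 122 - 13s
So 122 - 13s = 187, giving s = -5.

-5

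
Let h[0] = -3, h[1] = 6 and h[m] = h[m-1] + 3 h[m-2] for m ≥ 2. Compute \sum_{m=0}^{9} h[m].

1887

h[2] = 6 + 3(-3) = -3
h[3] = (-3) + 3(6) = 15
h[4] = 15 + 3(-3) = 6
h[5] = 6 + 3(15) = 51
h[6] = 51 + 3(6) = 69
h[7] = 69 + 3(51) = 222
h[8] = 222 + 3(69) = 429
h[9] = 429 + 3(222) = 1095
Sum = (-3) + 6 + (-3) + 15 + 6 + 51 + 69 + 222 + 429 + 1095 = 1887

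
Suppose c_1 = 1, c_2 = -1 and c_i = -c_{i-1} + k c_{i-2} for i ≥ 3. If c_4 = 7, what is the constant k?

c_3 = 1 + k
c_4 = -1 - 2k
So -1 - 2k = 7, giving k = -4.

-4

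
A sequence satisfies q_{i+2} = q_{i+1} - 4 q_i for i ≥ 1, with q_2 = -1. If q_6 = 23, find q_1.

Let q_1 = w.
q_3 = -1 - 4w
q_4 = 3 - 4w
q_5 = 7 + 12w
q_6 = -5 + 28w
So -5 + 28w = 23, giving w = 1.

1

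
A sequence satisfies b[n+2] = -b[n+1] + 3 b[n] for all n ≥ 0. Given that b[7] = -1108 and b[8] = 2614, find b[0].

6

Rearranging, b[n-2] = (b[n] + b[n-1]) / 3.
b[6] = (2614 + (-1108)) / 3 = 1506/3 = 502
b[5] = (-1108 + 502) / 3 = -606/3 = -202
b[4] = (502 + (-202)) / 3 = 300/3 = 100
b[3] = (-202 + 100) / 3 = -102/3 = -34
b[2] = (100 + (-34)) / 3 = 66/3 = 22
b[1] = (-34 + 22) / 3 = -12/3 = -4
b[0] = (22 + (-4)) / 3 = 18/3 = 6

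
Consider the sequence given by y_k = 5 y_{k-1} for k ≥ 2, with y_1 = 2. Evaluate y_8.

156250

y_2 = 5*2 = 10
y_3 = 5*10 = 50
y_4 = 5*50 = 250
y_5 = 5*250 = 1250
y_6 = 5*1250 = 6250
y_7 = 5*6250 = 31250
y_8 = 5*31250 = 156250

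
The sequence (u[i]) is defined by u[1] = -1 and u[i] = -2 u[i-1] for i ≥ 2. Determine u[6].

32

u[2] = -2*(-1) = 2
u[3] = -2*2 = -4
u[4] = -2*(-4) = 8
u[5] = -2*8 = -16
u[6] = -2*(-16) = 32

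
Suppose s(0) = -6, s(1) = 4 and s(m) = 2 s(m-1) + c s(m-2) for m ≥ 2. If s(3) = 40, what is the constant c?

s(2) = 8 - 6c
s(3) = 16 - 8c
So 16 - 8c = 40, giving c = -3.

-3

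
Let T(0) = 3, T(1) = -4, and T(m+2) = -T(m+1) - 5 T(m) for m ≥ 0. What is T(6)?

59

T(2) = -(-4) - 5(3) = -11
T(3) = -(-11) - 5(-4) = 31
T(4) = -31 - 5(-11) = 24
T(5) = -24 - 5(31) = -179
T(6) = -(-179) - 5(24) = 59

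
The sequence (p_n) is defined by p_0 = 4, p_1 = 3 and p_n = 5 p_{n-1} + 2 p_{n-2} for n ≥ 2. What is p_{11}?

p_2 = 5*3 + 2*4 = 23
p_3 = 5*23 + 2*3 = 121
p_4 = 5*121 + 2*23 = 651
p_5 = 5*651 + 2*121 = 3497
p_6 = 5*3497 + 2*651 = 18787
p_7 = 5*18787 + 2*3497 = 100929
p_8 = 5*100929 + 2*18787 = 542219
p_9 = 5*542219 + 2*100929 = 2912953
p_{10} = 5*2912953 + 2*542219 = 15649203
p_{11} = 5*15649203 + 2*2912953 = 84071921

84071921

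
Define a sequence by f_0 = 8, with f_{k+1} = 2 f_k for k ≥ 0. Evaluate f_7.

f_1 = 2(8) = 16
f_2 = 2(16) = 32
f_3 = 2(32) = 64
f_4 = 2(64) = 128
f_5 = 2(128) = 256
f_6 = 2(256) = 512
f_7 = 2(512) = 1024

1024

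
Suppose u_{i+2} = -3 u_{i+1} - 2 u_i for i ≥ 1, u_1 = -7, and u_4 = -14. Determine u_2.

4

Let u_2 = y.
u_3 = 14 - 3y
u_4 = -42 + 7y
So -42 + 7y = -14, giving y = 4.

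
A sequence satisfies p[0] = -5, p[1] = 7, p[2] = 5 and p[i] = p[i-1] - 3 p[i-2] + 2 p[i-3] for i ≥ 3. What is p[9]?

p[3] = 5 - 3(7) + 2(-5) = -26
p[4] = (-26) - 3(5) + 2(7) = -27
p[5] = (-27) - 3(-26) + 2(5) = 61
p[6] = 61 - 3(-27) + 2(-26) = 90
p[7] = 90 - 3(61) + 2(-27) = -147
p[8] = (-147) - 3(90) + 2(61) = -295
p[9] = (-295) - 3(-147) + 2(90) = 326

326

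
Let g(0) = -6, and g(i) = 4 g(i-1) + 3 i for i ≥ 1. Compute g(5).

-4785

g(1) = 4·(-6) + 3 = -21
g(2) = 4·(-21) + 6 = -78
g(3) = 4·(-78) + 9 = -303
g(4) = 4·(-303) + 12 = -1200
g(5) = 4·(-1200) + 15 = -4785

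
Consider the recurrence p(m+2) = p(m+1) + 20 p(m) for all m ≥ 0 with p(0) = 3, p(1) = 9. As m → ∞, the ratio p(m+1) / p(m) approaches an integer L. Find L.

The characteristic equation is r^2 - r - 20 = 0, which factors as (r - 5)(r + 4) = 0.
So the roots are 5 and -4. Since |5| > |-4| and the coefficient of 5^m is non-zero, the ratio tends to 5.

5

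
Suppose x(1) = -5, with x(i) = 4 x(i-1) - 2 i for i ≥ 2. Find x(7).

-26846

x(2) = 4(-5) - 4 = -24
x(3) = 4(-24) - 6 = -102
x(4) = 4(-102) - 8 = -416
x(5) = 4(-416) - 10 = -1674
x(6) = 4(-1674) - 12 = -6708
x(7) = 4(-6708) - 14 = -26846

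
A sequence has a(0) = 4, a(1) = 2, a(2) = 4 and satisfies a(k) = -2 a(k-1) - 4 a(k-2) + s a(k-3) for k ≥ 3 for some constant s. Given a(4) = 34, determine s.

a(3) = -16 + 4s
a(4) = 16 - 6s
So 16 - 6s = 34, giving s = -3.

-3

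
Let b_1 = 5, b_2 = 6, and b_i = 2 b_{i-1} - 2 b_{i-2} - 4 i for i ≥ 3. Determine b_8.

56

b_3 = 2(6) - 2(5) - 12 = -10
b_4 = 2(-10) - 2(6) - 16 = -48
b_5 = 2(-48) - 2(-10) - 20 = -96
b_6 = 2(-96) - 2(-48) - 24 = -120
b_7 = 2(-120) - 2(-96) - 28 = -76
b_8 = 2(-76) - 2(-120) - 32 = 56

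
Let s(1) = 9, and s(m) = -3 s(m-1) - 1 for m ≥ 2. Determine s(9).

60689

s(2) = -3·9 - 1 = -28
s(3) = -3·(-28) - 1 = 83
s(4) = -3·83 - 1 = -250
s(5) = -3·(-250) - 1 = 749
s(6) = -3·749 - 1 = -2248
s(7) = -3·(-2248) - 1 = 6743
s(8) = -3·6743 - 1 = -20230
s(9) = -3·(-20230) - 1 = 60689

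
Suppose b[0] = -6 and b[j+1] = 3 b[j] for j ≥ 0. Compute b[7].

-13122

b[1] = 3*(-6) = -18
b[2] = 3*(-18) = -54
b[3] = 3*(-54) = -162
b[4] = 3*(-162) = -486
b[5] = 3*(-486) = -1458
b[6] = 3*(-1458) = -4374
b[7] = 3*(-4374) = -13122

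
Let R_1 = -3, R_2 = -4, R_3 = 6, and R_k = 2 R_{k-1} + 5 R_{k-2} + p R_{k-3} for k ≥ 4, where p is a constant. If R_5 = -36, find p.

5

R_4 = -8 - 3p
R_5 = 14 - 10p
So 14 - 10p = -36, giving p = 5.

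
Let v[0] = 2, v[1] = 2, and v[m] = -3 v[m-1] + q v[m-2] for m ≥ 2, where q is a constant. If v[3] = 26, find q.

v[2] = -6 + 2q
v[3] = 18 - 4q
So 18 - 4q = 26, giving q = -2.

-2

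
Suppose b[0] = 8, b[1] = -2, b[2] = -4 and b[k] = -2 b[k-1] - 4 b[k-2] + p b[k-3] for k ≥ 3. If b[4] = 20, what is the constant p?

b[3] = 16 + 8p
b[4] = -16 - 18p
So -16 - 18p = 20, giving p = -2.

-2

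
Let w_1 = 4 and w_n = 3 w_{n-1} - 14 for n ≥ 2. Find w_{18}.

-387420482

The fixed point is -14/(1 - 3) = 7, so w_n - 7 = 3(w_{n-1} - 7).
Hence w_n = -3·3^{n-1} + 7.
w_{18} = -3·3^{17} + 7 = -3·129140163 + 7 = -387420482.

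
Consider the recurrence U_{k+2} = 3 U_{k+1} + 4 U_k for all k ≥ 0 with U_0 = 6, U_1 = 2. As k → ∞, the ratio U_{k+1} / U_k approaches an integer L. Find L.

The characteristic equation is r^2 - 3r - 4 = 0, which factors as (r - 4)(r + 1) = 0.
So the roots are 4 and -1. Since |4| > |-1| and the coefficient of 4^k is non-zero, the ratio tends to 4.

4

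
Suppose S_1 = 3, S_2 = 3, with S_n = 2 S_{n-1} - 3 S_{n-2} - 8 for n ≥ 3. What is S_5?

S_3 = 2(3) - 3(3) - 8 = -11
S_4 = 2(-11) - 3(3) - 8 = -39
S_5 = 2(-39) - 3(-11) - 8 = -53

-53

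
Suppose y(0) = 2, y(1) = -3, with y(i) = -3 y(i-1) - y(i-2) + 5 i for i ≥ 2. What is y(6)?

y(2) = -3·(-3) - 2 + 10 = 17
y(3) = -3·17 - (-3) + 15 = -33
y(4) = -3·(-33) - 17 + 20 = 102
y(5) = -3·102 - (-33) + 25 = -248
y(6) = -3·(-248) - 102 + 30 = 672

672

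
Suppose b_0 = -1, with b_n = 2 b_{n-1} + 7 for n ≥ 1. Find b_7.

b_1 = 2·(-1) + 7 = 5
b_2 = 2·5 + 7 = 17
b_3 = 2·17 + 7 = 41
b_4 = 2·41 + 7 = 89
b_5 = 2·89 + 7 = 185
b_6 = 2·185 + 7 = 377
b_7 = 2·377 + 7 = 761

761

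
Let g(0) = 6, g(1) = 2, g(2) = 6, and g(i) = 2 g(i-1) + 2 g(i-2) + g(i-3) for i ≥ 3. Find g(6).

470

g(3) = 2*6 + 2*2 + 6 = 22
g(4) = 2*22 + 2*6 + 2 = 58
g(5) = 2*58 + 2*22 + 6 = 166
g(6) = 2*166 + 2*58 + 22 = 470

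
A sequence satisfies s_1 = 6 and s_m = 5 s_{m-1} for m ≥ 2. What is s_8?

s_2 = 5*6 = 30
s_3 = 5*30 = 150
s_4 = 5*150 = 750
s_5 = 5*750 = 3750
s_6 = 5*3750 = 18750
s_7 = 5*18750 = 93750
s_8 = 5*93750 = 468750

468750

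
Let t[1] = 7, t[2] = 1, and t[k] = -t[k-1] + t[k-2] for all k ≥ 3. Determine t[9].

t[3] = -1 + 7 = 6
t[4] = -6 + 1 = -5
t[5] = -(-5) + 6 = 11
t[6] = -11 + (-5) = -16
t[7] = -(-16) + 11 = 27
t[8] = -27 + (-16) = -43
t[9] = -(-43) + 27 = 70

70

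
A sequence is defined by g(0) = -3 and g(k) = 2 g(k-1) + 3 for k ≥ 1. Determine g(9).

-3

g(1) = 2*(-3) + 3 = -3
g(2) = 2*(-3) + 3 = -3
g(3) = 2*(-3) + 3 = -3
g(4) = 2*(-3) + 3 = -3
g(5) = 2*(-3) + 3 = -3
g(6) = 2*(-3) + 3 = -3
g(7) = 2*(-3) + 3 = -3
g(8) = 2*(-3) + 3 = -3
g(9) = 2*(-3) + 3 = -3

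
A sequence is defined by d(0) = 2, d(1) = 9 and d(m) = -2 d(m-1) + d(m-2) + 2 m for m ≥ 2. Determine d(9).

d(2) = -2(9) + 2 + 4 = -12
d(3) = -2(-12) + 9 + 6 = 39
d(4) = -2(39) + (-12) + 8 = -82
d(5) = -2(-82) + 39 + 10 = 213
d(6) = -2(213) + (-82) + 12 = -496
d(7) = -2(-496) + 213 + 14 = 1219
d(8) = -2(1219) + (-496) + 16 = -2918
d(9) = -2(-2918) + 1219 + 18 = 7073

7073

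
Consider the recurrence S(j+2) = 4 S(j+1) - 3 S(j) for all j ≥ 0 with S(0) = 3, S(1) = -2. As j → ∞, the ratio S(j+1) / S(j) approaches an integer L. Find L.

3

The characteristic equation is r^2 - 4r + 3 = 0, which factors as (r - 3)(r - 1) = 0.
So the roots are 3 and 1. Since |3| > |1| and the coefficient of 3^j is non-zero, the ratio tends to 3.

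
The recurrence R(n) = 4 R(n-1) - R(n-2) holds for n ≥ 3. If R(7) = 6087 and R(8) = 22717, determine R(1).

Rearranging, R(n-2) = -(R(n) - 4 R(n-1)).
R(6) = -(22717 - 4*6087) = 1631
R(5) = -(6087 - 4*1631) = 437
R(4) = -(1631 - 4*437) = 117
R(3) = -(437 - 4*117) = 31
R(2) = -(117 - 4*31) = 7
R(1) = -(31 - 4*7) = -3

-3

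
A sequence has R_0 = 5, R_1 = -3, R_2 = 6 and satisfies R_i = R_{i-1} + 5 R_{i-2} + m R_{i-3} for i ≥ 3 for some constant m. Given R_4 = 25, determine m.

2

R_3 = -9 + 5m
R_4 = 21 + 2m
So 21 + 2m = 25, giving m = 2.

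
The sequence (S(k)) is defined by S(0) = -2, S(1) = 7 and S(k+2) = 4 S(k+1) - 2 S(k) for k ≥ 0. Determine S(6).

4576

S(2) = 4·7 - 2·(-2) = 32
S(3) = 4·32 - 2·7 = 114
S(4) = 4·114 - 2·32 = 392
S(5) = 4·392 - 2·114 = 1340
S(6) = 4·1340 - 2·392 = 4576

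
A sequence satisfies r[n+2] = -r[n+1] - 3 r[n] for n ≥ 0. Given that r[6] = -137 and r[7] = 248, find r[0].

3

Rearranging, r[n-2] = (r[n] + r[n-1]) / -3.
r[5] = (248 + (-137)) / -3 = 111/-3 = -37
r[4] = (-137 + (-37)) / -3 = -174/-3 = 58
r[3] = (-37 + 58) / -3 = 21/-3 = -7
r[2] = (58 + (-7)) / -3 = 51/-3 = -17
r[1] = (-7 + (-17)) / -3 = -24/-3 = 8
r[0] = (-17 + 8) / -3 = -9/-3 = 3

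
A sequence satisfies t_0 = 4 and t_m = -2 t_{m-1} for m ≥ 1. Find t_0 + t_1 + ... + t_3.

-20

t_1 = -2(4) = -8
t_2 = -2(-8) = 16
t_3 = -2(16) = -32
Sum = 4 + (-8) + 16 + (-32) = -20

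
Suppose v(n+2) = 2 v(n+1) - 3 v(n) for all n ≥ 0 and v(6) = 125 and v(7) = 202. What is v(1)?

4

Rearranging, v(n-2) = (v(n) - 2 v(n-1)) / -3.
v(5) = (202 - 2*125) / -3 = -48/-3 = 16
v(4) = (125 - 2*16) / -3 = 93/-3 = -31
v(3) = (16 - 2*(-31)) / -3 = 78/-3 = -26
v(2) = (-31 - 2*(-26)) / -3 = 21/-3 = -7
v(1) = (-26 - 2*(-7)) / -3 = -12/-3 = 4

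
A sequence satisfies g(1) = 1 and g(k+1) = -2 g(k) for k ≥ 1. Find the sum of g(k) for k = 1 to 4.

-5

g(2) = -2·1 = -2
g(3) = -2·(-2) = 4
g(4) = -2·4 = -8
Sum = 1 + (-2) + 4 + (-8) = -5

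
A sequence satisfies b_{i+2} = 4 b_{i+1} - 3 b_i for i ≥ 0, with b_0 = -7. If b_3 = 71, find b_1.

Let b_1 = v.
b_2 = 21 + 4v
b_3 = 84 + 13v
So 84 + 13v = 71, giving v = -1.

-1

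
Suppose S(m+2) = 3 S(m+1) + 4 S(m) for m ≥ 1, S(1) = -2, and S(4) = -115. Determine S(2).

Let S(2) = y.
S(3) = -8 + 3y
S(4) = -24 + 13y
So -24 + 13y = -115, giving y = -7.

-7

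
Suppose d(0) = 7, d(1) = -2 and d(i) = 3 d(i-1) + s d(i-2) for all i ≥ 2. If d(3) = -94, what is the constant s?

-4

d(2) = -6 + 7s
d(3) = -18 + 19s
So -18 + 19s = -94, giving s = -4.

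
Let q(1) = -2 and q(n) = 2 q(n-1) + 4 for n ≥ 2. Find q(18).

262140

The fixed point is 4/(1 - 2) = -4, so q(n) + 4 = 2(q(n-1) + 4).
Hence q(n) = 2·2^{n-1} - 4.
q(18) = 2·2^{17} - 4 = 2·131072 - 4 = 262140.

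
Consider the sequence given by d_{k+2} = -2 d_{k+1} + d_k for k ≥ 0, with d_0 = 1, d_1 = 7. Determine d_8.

-2687

d_2 = -2(7) + 1 = -13
d_3 = -2(-13) + 7 = 33
d_4 = -2(33) + (-13) = -79
d_5 = -2(-79) + 33 = 191
d_6 = -2(191) + (-79) = -461
d_7 = -2(-461) + 191 = 1113
d_8 = -2(1113) + (-461) = -2687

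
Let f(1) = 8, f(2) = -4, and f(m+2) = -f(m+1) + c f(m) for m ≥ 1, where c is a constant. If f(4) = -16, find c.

1

f(3) = 4 + 8c
f(4) = -4 - 12c
So -4 - 12c = -16, giving c = 1.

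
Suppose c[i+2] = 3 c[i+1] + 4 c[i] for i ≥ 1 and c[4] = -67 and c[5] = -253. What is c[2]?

-7

Rearranging, c[i-2] = (c[i] - 3 c[i-1]) / 4.
c[3] = (-253 - 3·(-67)) / 4 = -52/4 = -13
c[2] = (-67 - 3·(-13)) / 4 = -28/4 = -7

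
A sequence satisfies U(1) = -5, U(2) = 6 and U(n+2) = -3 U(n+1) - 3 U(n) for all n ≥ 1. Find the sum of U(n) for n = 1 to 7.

U(3) = -3*6 - 3*(-5) = -3
U(4) = -3*(-3) - 3*6 = -9
U(5) = -3*(-9) - 3*(-3) = 36
U(6) = -3*36 - 3*(-9) = -81
U(7) = -3*(-81) - 3*36 = 135
Sum = (-5) + 6 + (-3) + (-9) + 36 + (-81) + 135 = 79

79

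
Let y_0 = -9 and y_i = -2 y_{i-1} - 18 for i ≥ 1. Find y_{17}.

393210

The fixed point is -18/(1 + 2) = -6, so y_i + 6 = -2(y_{i-1} + 6).
Hence y_i = -3·(-2)^i - 6.
y_{17} = -3·(-2)^{17} - 6 = -3·-131072 - 6 = 393210.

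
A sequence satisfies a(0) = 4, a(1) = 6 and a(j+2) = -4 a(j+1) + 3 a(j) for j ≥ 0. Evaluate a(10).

-3024300

a(2) = -4(6) + 3(4) = -12
a(3) = -4(-12) + 3(6) = 66
a(4) = -4(66) + 3(-12) = -300
a(5) = -4(-300) + 3(66) = 1398
a(6) = -4(1398) + 3(-300) = -6492
a(7) = -4(-6492) + 3(1398) = 30162
a(8) = -4(30162) + 3(-6492) = -140124
a(9) = -4(-140124) + 3(30162) = 650982
a(10) = -4(650982) + 3(-140124) = -3024300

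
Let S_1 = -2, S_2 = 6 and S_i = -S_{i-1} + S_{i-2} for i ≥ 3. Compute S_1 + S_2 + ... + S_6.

S_3 = -6 + (-2) = -8
S_4 = -(-8) + 6 = 14
S_5 = -14 + (-8) = -22
S_6 = -(-22) + 14 = 36
Sum = (-2) + 6 + (-8) + 14 + (-22) + 36 = 24

24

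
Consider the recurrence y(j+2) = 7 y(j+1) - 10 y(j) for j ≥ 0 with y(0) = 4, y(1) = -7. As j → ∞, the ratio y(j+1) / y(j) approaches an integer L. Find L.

5

The characteristic equation is r^2 - 7r + 10 = 0, which factors as (r - 5)(r - 2) = 0.
So the roots are 5 and 2. Since |5| > |2| and the coefficient of 5^j is non-zero, the ratio tends to 5.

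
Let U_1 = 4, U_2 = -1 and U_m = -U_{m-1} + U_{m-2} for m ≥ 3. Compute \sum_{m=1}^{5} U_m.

U_3 = -(-1) + 4 = 5
U_4 = -5 + (-1) = -6
U_5 = -(-6) + 5 = 11
Sum = 4 + (-1) + 5 + (-6) + 11 = 13

13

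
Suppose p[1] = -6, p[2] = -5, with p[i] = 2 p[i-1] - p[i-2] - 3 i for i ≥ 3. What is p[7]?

p[3] = 2*(-5) - (-6) - 9 = -13
p[4] = 2*(-13) - (-5) - 12 = -33
p[5] = 2*(-33) - (-13) - 15 = -68
p[6] = 2*(-68) - (-33) - 18 = -121
p[7] = 2*(-121) - (-68) - 21 = -195

-195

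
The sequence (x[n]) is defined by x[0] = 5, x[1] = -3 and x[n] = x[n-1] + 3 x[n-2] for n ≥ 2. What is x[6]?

165

x[2] = (-3) + 3(5) = 12
x[3] = 12 + 3(-3) = 3
x[4] = 3 + 3(12) = 39
x[5] = 39 + 3(3) = 48
x[6] = 48 + 3(39) = 165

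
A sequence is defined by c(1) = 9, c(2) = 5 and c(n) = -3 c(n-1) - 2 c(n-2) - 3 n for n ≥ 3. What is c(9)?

-4245

c(3) = -3(5) - 2(9) - 9 = -42
c(4) = -3(-42) - 2(5) - 12 = 104
c(5) = -3(104) - 2(-42) - 15 = -243
c(6) = -3(-243) - 2(104) - 18 = 503
c(7) = -3(503) - 2(-243) - 21 = -1044
c(8) = -3(-1044) - 2(503) - 24 = 2102
c(9) = -3(2102) - 2(-1044) - 27 = -4245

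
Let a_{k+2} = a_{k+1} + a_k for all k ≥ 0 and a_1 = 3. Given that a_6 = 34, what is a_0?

2

Let a_0 = v.
a_2 = 3 + v
a_3 = 6 + v
a_4 = 9 + 2v
a_5 = 15 + 3v
a_6 = 24 + 5v
So 24 + 5v = 34, giving v = 2.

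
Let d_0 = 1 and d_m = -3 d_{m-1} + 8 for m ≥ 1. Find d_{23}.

The fixed point is 8/(1 + 3) = 2, so d_m - 2 = -3(d_{m-1} - 2).
Hence d_m = -1·(-3)^m + 2.
d_{23} = -1·(-3)^{23} + 2 = -1·-94143178827 + 2 = 94143178829.

94143178829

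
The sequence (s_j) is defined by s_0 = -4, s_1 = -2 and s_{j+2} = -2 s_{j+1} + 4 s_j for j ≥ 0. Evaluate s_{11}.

268288

s_2 = -2*(-2) + 4*(-4) = -12
s_3 = -2*(-12) + 4*(-2) = 16
s_4 = -2*16 + 4*(-12) = -80
s_5 = -2*(-80) + 4*16 = 224
s_6 = -2*224 + 4*(-80) = -768
s_7 = -2*(-768) + 4*224 = 2432
s_8 = -2*2432 + 4*(-768) = -7936
s_9 = -2*(-7936) + 4*2432 = 25600
s_{10} = -2*25600 + 4*(-7936) = -82944
s_{11} = -2*(-82944) + 4*25600 = 268288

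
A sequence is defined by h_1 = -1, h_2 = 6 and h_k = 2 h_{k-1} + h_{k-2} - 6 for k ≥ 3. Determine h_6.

h_3 = 2·6 + (-1) - 6 = 5
h_4 = 2·5 + 6 - 6 = 10
h_5 = 2·10 + 5 - 6 = 19
h_6 = 2·19 + 10 - 6 = 42

42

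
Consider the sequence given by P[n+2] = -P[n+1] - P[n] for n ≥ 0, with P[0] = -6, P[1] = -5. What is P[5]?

11

P[2] = -(-5) - (-6) = 11
P[3] = -11 - (-5) = -6
P[4] = -(-6) - 11 = -5
P[5] = -(-5) - (-6) = 11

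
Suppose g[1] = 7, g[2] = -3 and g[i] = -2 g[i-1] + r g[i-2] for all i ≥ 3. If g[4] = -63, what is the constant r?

3

g[3] = 6 + 7r
g[4] = -12 - 17r
So -12 - 17r = -63, giving r = 3.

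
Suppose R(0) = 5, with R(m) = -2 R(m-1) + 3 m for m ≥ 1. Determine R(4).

R(1) = -2·5 + 3 = -7
R(2) = -2·(-7) + 6 = 20
R(3) = -2·20 + 9 = -31
R(4) = -2·(-31) + 12 = 74

74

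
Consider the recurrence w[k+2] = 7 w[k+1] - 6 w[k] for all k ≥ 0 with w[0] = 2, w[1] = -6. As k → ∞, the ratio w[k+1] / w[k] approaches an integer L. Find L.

6

The characteristic equation is r^2 - 7r + 6 = 0, which factors as (r - 6)(r - 1) = 0.
So the roots are 6 and 1. Since |6| > |1| and the coefficient of 6^k is non-zero, the ratio tends to 6.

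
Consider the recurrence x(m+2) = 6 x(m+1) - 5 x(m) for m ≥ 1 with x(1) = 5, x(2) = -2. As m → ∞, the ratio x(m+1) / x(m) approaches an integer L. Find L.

5

The characteristic equation is r^2 - 6r + 5 = 0, which factors as (r - 5)(r - 1) = 0.
So the roots are 5 and 1. Since |5| > |1| and the coefficient of 5^m is non-zero, the ratio tends to 5.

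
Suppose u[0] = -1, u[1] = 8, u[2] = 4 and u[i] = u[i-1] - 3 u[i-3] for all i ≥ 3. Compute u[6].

u[3] = 4 - 3·(-1) = 7
u[4] = 7 - 3·8 = -17
u[5] = (-17) - 3·4 = -29
u[6] = (-29) - 3·7 = -50

-50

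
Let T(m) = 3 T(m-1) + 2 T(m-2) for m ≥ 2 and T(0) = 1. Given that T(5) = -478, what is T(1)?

-4

Let T(1) = y.
T(2) = 2 + 3y
T(3) = 6 + 11y
T(4) = 22 + 39y
T(5) = 78 + 139y
So 78 + 139y = -478, giving y = -4.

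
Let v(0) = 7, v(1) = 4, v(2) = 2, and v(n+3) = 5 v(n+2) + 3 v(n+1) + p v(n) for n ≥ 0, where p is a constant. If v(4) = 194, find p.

2

v(3) = 22 + 7p
v(4) = 116 + 39p
So 116 + 39p = 194, giving p = 2.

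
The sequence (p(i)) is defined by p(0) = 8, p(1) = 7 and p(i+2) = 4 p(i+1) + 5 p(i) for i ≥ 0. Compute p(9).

4882807

p(2) = 4(7) + 5(8) = 68
p(3) = 4(68) + 5(7) = 307
p(4) = 4(307) + 5(68) = 1568
p(5) = 4(1568) + 5(307) = 7807
p(6) = 4(7807) + 5(1568) = 39068
p(7) = 4(39068) + 5(7807) = 195307
p(8) = 4(195307) + 5(39068) = 976568
p(9) = 4(976568) + 5(195307) = 4882807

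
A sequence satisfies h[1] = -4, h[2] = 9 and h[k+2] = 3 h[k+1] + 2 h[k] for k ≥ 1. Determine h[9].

42407

h[3] = 3(9) + 2(-4) = 19
h[4] = 3(19) + 2(9) = 75
h[5] = 3(75) + 2(19) = 263
h[6] = 3(263) + 2(75) = 939
h[7] = 3(939) + 2(263) = 3343
h[8] = 3(3343) + 2(939) = 11907
h[9] = 3(11907) + 2(3343) = 42407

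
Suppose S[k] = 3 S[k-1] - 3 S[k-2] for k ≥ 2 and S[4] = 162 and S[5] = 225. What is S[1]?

4

Rearranging, S[k-2] = (S[k] - 3 S[k-1]) / -3.
S[3] = (225 - 3·162) / -3 = -261/-3 = 87
S[2] = (162 - 3·87) / -3 = -99/-3 = 33
S[1] = (87 - 3·33) / -3 = -12/-3 = 4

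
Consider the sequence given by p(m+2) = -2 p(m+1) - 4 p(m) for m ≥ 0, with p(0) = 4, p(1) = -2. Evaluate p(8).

-768

p(2) = -2·(-2) - 4·4 = -12
p(3) = -2·(-12) - 4·(-2) = 32
p(4) = -2·32 - 4·(-12) = -16
p(5) = -2·(-16) - 4·32 = -96
p(6) = -2·(-96) - 4·(-16) = 256
p(7) = -2·256 - 4·(-96) = -128
p(8) = -2·(-128) - 4·256 = -768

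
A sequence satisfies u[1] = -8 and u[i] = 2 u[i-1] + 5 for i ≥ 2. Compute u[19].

-786437

The fixed point is 5/(1 - 2) = -5, so u[i] + 5 = 2(u[i-1] + 5).
Hence u[i] = -3·2^{i-1} - 5.
u[19] = -3·2^{18} - 5 = -3·262144 - 5 = -786437.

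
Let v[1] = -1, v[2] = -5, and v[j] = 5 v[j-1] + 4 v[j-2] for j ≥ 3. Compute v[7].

v[3] = 5·(-5) + 4·(-1) = -29
v[4] = 5·(-29) + 4·(-5) = -165
v[5] = 5·(-165) + 4·(-29) = -941
v[6] = 5·(-941) + 4·(-165) = -5365
v[7] = 5·(-5365) + 4·(-941) = -30589

-30589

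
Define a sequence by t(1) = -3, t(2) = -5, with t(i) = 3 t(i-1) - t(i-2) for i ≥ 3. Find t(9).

-3804

t(3) = 3(-5) - (-3) = -12
t(4) = 3(-12) - (-5) = -31
t(5) = 3(-31) - (-12) = -81
t(6) = 3(-81) - (-31) = -212
t(7) = 3(-212) - (-81) = -555
t(8) = 3(-555) - (-212) = -1453
t(9) = 3(-1453) - (-555) = -3804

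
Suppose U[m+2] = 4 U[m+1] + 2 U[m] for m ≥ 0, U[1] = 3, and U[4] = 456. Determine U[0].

6

Let U[0] = w.
U[2] = 12 + 2w
U[3] = 54 + 8w
U[4] = 240 + 36w
So 240 + 36w = 456, giving w = 6.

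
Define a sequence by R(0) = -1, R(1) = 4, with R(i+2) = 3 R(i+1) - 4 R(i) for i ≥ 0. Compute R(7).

-544

R(2) = 3·4 - 4·(-1) = 16
R(3) = 3·16 - 4·4 = 32
R(4) = 3·32 - 4·16 = 32
R(5) = 3·32 - 4·32 = -32
R(6) = 3·(-32) - 4·32 = -224
R(7) = 3·(-224) - 4·(-32) = -544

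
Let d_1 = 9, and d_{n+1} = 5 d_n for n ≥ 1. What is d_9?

3515625

d_2 = 5·9 = 45
d_3 = 5·45 = 225
d_4 = 5·225 = 1125
d_5 = 5·1125 = 5625
d_6 = 5·5625 = 28125
d_7 = 5·28125 = 140625
d_8 = 5·140625 = 703125
d_9 = 5·703125 = 3515625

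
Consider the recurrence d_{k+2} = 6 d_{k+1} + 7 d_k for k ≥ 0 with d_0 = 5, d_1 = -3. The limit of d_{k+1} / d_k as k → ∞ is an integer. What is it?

The characteristic equation is r^2 - 6r - 7 = 0, which factors as (r - 7)(r + 1) = 0.
So the roots are 7 and -1. Since |7| > |-1| and the coefficient of 7^k is non-zero, the ratio tends to 7.

7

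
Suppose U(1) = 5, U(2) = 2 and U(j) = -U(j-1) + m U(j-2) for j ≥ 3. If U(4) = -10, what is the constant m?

4

U(3) = -2 + 5m
U(4) = 2 - 3m
So 2 - 3m = -10, giving m = 4.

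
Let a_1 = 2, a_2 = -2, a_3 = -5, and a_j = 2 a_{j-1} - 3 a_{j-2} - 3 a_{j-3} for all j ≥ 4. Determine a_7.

121

a_4 = 2*(-5) - 3*(-2) - 3*2 = -10
a_5 = 2*(-10) - 3*(-5) - 3*(-2) = 1
a_6 = 2*1 - 3*(-10) - 3*(-5) = 47
a_7 = 2*47 - 3*1 - 3*(-10) = 121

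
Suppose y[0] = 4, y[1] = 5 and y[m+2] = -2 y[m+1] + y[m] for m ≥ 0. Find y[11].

y[2] = -2(5) + 4 = -6
y[3] = -2(-6) + 5 = 17
y[4] = -2(17) + (-6) = -40
y[5] = -2(-40) + 17 = 97
y[6] = -2(97) + (-40) = -234
y[7] = -2(-234) + 97 = 565
y[8] = -2(565) + (-234) = -1364
y[9] = -2(-1364) + 565 = 3293
y[10] = -2(3293) + (-1364) = -7950
y[11] = -2(-7950) + 3293 = 19193

19193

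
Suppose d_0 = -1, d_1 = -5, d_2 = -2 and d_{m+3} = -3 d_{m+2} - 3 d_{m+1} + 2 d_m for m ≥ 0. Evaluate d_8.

838

d_3 = -3(-2) - 3(-5) + 2(-1) = 19
d_4 = -3(19) - 3(-2) + 2(-5) = -61
d_5 = -3(-61) - 3(19) + 2(-2) = 122
d_6 = -3(122) - 3(-61) + 2(19) = -145
d_7 = -3(-145) - 3(122) + 2(-61) = -53
d_8 = -3(-53) - 3(-145) + 2(122) = 838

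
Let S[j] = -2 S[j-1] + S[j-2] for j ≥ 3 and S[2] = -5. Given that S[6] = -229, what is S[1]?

7

Let S[1] = y.
S[3] = 10 + y
S[4] = -25 - 2y
S[5] = 60 + 5y
S[6] = -145 - 12y
So -145 - 12y = -229, giving y = 7.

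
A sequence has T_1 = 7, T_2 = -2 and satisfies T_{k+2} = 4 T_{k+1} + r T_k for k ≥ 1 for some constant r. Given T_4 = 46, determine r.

3

T_3 = -8 + 7r
T_4 = -32 + 26r
So -32 + 26r = 46, giving r = 3.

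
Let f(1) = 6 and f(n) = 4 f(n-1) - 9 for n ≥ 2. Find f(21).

3298534883331

The fixed point is -9/(1 - 4) = 3, so f(n) - 3 = 4(f(n-1) - 3).
Hence f(n) = 3·4^{n-1} + 3.
f(21) = 3·4^{20} + 3 = 3·1099511627776 + 3 = 3298534883331.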